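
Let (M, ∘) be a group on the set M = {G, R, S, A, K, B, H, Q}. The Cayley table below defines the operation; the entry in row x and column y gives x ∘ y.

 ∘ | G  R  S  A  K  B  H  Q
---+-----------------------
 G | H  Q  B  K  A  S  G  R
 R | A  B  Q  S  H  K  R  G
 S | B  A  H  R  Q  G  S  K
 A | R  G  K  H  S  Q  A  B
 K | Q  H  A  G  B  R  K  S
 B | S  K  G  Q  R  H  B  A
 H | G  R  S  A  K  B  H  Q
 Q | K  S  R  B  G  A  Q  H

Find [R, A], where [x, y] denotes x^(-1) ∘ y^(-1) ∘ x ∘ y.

Identity is H; from the table R^(-1) = K and A^(-1) = A.
K ∘ A = G
G ∘ R = Q
Q ∘ A = B

B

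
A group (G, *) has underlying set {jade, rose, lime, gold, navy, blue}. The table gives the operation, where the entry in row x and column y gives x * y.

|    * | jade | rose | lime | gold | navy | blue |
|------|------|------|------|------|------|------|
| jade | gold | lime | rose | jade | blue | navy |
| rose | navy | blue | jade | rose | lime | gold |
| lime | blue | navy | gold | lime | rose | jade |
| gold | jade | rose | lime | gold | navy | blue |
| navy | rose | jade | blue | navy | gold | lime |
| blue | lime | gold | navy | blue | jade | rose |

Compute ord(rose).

The identity element is gold (its row matches the header).
rose^1 = rose
rose^2 = rose * rose = blue
rose^3 = blue * rose = gold
The first power of rose equal to the identity is rose^3, so ord(rose) = 3.

3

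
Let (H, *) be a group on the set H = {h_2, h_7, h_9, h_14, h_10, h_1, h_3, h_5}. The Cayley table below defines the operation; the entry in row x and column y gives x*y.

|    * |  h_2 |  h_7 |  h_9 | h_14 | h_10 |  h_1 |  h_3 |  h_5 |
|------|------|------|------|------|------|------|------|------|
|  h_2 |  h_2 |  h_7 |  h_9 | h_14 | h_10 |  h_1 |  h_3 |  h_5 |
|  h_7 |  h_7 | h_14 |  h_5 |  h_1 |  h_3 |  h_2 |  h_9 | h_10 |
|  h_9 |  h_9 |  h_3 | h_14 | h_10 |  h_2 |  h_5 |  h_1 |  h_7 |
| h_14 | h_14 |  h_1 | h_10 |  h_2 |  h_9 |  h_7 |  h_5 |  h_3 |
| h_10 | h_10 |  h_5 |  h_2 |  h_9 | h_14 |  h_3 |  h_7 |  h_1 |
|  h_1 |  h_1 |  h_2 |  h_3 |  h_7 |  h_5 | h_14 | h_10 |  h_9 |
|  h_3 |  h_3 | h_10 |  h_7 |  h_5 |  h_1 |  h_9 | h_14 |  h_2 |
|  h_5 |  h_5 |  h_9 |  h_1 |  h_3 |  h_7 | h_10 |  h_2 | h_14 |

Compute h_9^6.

h_14

h_9^1 = h_9
h_9^2 = h_9*h_9 = h_14
h_9^3 = h_14*h_9 = h_10
h_9^4 = h_10*h_9 = h_2
h_9^5 = h_2*h_9 = h_9
h_9^6 = h_9*h_9 = h_14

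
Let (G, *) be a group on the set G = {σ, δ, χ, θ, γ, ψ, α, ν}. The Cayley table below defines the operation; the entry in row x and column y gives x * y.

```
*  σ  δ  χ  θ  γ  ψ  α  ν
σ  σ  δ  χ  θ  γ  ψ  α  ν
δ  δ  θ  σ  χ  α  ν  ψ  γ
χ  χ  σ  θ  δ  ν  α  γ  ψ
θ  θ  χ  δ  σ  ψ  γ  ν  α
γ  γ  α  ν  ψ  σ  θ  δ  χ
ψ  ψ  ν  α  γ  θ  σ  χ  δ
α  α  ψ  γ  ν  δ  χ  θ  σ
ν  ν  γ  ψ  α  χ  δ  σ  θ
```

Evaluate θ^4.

σ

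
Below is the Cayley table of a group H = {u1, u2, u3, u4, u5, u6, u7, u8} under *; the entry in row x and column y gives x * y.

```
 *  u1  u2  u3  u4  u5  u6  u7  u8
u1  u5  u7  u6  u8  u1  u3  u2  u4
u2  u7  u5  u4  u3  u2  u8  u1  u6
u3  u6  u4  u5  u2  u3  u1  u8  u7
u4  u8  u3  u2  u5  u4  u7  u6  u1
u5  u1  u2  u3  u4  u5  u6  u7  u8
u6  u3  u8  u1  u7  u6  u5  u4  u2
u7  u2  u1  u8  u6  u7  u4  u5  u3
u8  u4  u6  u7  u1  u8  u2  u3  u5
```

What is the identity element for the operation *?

u5

The identity e satisfies e * x = x for all x, so its row in the table reproduces the column headers.
Row u5 reads: u1, u2, u3, u4, u5, u6, u7, u8 — exactly the header order. So u5 is the identity.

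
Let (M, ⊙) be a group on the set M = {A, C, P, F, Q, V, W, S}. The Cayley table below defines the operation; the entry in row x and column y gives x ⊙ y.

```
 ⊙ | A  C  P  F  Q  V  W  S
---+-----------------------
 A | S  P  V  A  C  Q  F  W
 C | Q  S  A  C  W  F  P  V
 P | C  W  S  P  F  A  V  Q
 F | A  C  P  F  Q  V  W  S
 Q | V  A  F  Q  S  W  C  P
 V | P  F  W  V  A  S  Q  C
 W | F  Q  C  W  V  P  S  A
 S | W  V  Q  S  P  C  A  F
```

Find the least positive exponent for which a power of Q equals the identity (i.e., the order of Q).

The identity element is F (its row matches the header).
Q^1 = Q
Q^2 = Q ⊙ Q = S
Q^3 = S ⊙ Q = P
Q^4 = P ⊙ Q = F
The first power of Q equal to the identity is Q^4, so ord(Q) = 4.
(Structurally, M here is isomorphic to the quaternion group Q_8.)

4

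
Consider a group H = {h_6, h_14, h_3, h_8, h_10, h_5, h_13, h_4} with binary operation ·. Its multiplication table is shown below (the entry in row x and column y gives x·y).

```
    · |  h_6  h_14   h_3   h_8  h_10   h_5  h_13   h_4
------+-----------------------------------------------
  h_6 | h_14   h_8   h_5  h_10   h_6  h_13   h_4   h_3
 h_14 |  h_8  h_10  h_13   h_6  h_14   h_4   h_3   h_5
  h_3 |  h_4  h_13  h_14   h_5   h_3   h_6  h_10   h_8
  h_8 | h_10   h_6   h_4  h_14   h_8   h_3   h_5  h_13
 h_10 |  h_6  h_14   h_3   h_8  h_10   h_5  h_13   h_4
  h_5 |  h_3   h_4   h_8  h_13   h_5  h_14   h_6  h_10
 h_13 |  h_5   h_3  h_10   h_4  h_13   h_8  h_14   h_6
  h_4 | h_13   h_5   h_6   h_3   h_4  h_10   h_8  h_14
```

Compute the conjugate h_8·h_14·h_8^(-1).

h_14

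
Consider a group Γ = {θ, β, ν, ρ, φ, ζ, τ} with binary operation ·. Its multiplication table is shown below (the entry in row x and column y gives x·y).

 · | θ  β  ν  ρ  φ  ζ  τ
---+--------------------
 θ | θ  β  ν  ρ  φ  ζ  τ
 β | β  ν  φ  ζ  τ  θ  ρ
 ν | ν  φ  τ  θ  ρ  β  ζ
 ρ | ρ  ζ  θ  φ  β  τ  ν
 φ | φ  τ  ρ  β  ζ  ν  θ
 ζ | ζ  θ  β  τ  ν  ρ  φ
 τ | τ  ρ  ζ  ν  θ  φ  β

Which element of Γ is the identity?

θ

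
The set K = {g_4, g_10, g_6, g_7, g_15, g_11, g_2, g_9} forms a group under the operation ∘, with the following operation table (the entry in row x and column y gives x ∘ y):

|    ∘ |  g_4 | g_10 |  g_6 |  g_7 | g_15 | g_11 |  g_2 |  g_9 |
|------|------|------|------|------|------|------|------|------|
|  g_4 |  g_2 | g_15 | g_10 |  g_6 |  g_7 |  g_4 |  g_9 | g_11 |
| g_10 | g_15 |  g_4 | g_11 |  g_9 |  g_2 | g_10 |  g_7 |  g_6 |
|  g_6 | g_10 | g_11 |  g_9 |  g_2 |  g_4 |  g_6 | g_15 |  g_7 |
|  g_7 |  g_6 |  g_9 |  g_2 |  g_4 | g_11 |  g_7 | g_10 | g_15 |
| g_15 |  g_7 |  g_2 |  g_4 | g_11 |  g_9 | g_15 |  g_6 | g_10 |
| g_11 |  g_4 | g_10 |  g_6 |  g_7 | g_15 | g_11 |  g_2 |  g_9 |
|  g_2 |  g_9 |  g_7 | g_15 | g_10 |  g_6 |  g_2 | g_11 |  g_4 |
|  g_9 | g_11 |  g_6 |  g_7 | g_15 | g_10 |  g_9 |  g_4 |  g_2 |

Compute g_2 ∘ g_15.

Read row g_2, column g_15: g_2 ∘ g_15 = g_6.

g_6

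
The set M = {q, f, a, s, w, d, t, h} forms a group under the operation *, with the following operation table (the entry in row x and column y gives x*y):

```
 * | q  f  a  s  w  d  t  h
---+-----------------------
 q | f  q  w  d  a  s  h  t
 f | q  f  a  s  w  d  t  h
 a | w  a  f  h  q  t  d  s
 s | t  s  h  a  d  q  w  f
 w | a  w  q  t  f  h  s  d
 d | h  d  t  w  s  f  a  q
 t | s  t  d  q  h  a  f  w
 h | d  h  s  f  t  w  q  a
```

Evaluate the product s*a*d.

s*a = h
h*d = w
(Structurally, M here is isomorphic to the dihedral group D_4.)

w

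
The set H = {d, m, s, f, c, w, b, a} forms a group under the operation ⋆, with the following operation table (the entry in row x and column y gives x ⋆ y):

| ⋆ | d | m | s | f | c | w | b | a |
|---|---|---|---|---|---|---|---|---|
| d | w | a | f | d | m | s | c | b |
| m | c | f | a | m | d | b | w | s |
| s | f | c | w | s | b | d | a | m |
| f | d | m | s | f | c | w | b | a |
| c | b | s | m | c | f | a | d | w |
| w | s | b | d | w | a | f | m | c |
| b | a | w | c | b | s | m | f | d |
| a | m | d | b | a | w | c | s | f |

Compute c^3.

c

c^1 = c
c^2 = c ⋆ c = f
c^3 = f ⋆ c = c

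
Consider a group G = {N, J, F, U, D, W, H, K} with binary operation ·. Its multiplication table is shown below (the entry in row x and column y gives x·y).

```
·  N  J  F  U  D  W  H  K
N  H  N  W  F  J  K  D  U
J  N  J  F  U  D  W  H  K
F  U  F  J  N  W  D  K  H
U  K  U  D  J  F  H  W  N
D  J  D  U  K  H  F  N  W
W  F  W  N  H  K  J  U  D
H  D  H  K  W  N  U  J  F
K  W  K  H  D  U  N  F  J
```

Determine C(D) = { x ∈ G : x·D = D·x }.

{D, H, J, N}

Compare row D with column D entry by entry.
N·D = J = D·N, so N commutes with D.
F·D = W but D·F = U, so F does not.
Collecting the elements that commute with D: C(D) = {D, H, J, N}.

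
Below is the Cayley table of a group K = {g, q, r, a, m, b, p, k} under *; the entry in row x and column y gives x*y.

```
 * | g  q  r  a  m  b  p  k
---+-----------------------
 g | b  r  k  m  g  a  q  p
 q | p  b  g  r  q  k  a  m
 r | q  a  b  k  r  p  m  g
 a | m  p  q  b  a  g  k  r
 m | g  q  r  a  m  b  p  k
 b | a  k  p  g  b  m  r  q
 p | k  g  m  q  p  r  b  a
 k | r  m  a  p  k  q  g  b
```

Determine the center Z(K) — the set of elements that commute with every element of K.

{b, m}

An element z is central iff its row equals its column in the table.
For q: q*g = p ≠ r = g*q, so q ∉ Z.
Checking each element this way leaves Z(K) = {b, m}.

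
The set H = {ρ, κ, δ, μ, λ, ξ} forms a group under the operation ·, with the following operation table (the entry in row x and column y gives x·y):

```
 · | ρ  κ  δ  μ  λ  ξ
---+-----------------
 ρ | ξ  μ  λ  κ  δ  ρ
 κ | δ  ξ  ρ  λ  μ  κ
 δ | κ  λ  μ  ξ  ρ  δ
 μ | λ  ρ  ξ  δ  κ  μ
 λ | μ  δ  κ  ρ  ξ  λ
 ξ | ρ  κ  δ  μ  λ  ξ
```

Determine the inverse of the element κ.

κ

First locate the identity: row ξ matches the header, so ξ is the identity.
Scan row κ for ξ: κ·κ = ξ. Hence κ^(-1) = κ.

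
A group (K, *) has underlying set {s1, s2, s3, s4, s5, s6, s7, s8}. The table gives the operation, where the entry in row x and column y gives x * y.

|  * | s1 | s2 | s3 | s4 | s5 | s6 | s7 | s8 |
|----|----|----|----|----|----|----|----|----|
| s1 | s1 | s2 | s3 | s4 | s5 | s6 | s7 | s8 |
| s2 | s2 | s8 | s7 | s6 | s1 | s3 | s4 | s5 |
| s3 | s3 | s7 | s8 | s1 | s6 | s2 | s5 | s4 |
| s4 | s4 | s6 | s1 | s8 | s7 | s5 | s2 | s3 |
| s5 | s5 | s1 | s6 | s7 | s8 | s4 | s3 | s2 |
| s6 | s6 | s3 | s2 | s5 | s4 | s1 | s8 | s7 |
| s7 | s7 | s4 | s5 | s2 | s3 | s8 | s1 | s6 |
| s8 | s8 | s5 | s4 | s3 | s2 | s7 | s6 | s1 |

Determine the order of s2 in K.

The identity element is s1 (its row matches the header).
s2^1 = s2
s2^2 = s2 * s2 = s8
s2^3 = s8 * s2 = s5
s2^4 = s5 * s2 = s1
The first power of s2 equal to the identity is s2^4, so ord(s2) = 4.

4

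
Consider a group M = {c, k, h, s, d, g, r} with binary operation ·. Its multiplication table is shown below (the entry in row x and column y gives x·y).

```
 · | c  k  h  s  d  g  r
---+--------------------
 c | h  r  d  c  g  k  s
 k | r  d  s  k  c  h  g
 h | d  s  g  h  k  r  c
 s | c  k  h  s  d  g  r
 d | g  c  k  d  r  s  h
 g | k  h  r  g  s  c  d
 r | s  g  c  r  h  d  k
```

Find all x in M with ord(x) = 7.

{c, d, g, h, k, r}

Identity is s. Compute the order of each non-identity element by repeated multiplication:
  c: c → h → d → g → k → r → s  (order 7)
  k: k → d → c → r → g → h → s  (order 7)
  h: h → g → r → c → d → k → s  (order 7)
  d: d → r → h → k → c → g → s  (order 7)
  g: g → c → k → h → r → d → s  (order 7)
  r: r → k → g → d → h → c → s  (order 7)
Elements of order 7: {c, d, g, h, k, r}.
(Structurally, M here is isomorphic to the cyclic group Z_7.)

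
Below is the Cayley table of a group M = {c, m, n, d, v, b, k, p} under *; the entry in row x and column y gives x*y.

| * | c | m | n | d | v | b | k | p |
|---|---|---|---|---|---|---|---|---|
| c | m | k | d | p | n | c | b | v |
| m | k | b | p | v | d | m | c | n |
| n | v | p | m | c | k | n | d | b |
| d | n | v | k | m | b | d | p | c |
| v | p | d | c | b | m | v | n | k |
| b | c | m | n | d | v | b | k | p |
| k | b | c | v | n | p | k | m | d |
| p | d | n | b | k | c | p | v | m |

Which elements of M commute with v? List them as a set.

{b, d, m, v}

Compare row v with column v entry by entry.
m*v = d = v*m, so m commutes with v.
n*v = k but v*n = c, so n does not.
Collecting the elements that commute with v: C(v) = {b, d, m, v}.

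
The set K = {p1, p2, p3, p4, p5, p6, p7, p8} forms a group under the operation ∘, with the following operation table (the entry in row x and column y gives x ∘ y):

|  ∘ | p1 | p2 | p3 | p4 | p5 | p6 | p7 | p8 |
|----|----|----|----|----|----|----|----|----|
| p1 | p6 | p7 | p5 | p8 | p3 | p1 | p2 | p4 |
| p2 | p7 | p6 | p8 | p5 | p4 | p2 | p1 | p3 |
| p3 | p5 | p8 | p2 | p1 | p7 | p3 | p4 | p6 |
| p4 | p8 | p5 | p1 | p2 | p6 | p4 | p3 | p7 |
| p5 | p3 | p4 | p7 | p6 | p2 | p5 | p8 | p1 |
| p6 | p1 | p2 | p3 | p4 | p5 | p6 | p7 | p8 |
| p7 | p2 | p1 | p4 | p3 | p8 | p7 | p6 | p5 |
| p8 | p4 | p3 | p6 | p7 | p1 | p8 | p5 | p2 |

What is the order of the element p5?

4

The identity element is p6 (its row matches the header).
p5^1 = p5
p5^2 = p5 ∘ p5 = p2
p5^3 = p2 ∘ p5 = p4
p5^4 = p4 ∘ p5 = p6
The first power of p5 equal to the identity is p5^4, so ord(p5) = 4.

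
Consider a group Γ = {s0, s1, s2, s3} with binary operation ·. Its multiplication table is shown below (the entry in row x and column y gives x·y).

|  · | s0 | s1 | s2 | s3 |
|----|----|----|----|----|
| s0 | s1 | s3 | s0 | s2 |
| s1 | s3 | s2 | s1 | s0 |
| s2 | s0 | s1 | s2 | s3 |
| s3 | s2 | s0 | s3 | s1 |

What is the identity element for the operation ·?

The identity e satisfies e·x = x for all x, so its row in the table reproduces the column headers.
Row s2 reads: s0, s1, s2, s3 — exactly the header order. So s2 is the identity.

s2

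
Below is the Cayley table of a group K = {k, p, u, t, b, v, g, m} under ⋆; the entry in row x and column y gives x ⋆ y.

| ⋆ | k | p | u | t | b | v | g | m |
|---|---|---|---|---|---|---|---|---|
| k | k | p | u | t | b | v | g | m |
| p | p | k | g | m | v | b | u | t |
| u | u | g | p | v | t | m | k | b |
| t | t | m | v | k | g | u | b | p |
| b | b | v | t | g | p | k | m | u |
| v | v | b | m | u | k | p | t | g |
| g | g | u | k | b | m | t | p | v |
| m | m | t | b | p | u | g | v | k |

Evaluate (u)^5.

u^1 = u
u^2 = u ⋆ u = p
u^3 = p ⋆ u = g
u^4 = g ⋆ u = k
u^5 = k ⋆ u = u

u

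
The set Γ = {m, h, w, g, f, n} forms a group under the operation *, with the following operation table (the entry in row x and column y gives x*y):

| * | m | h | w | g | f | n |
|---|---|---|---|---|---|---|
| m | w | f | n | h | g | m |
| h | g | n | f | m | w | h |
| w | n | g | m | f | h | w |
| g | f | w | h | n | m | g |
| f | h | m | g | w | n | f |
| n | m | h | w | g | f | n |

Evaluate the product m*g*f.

w

m*g = h
h*f = w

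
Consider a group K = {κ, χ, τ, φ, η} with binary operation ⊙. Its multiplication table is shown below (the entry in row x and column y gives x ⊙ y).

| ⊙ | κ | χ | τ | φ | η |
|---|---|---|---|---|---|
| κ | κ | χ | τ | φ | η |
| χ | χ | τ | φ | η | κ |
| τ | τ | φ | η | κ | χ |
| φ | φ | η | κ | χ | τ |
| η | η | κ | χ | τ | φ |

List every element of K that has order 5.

{η, τ, φ, χ}

Identity is κ. Compute the order of each non-identity element by repeated multiplication:
  χ: χ → τ → φ → η → κ  (order 5)
  τ: τ → η → χ → φ → κ  (order 5)
  φ: φ → χ → η → τ → κ  (order 5)
  η: η → φ → τ → χ → κ  (order 5)
Elements of order 5: {η, τ, φ, χ}.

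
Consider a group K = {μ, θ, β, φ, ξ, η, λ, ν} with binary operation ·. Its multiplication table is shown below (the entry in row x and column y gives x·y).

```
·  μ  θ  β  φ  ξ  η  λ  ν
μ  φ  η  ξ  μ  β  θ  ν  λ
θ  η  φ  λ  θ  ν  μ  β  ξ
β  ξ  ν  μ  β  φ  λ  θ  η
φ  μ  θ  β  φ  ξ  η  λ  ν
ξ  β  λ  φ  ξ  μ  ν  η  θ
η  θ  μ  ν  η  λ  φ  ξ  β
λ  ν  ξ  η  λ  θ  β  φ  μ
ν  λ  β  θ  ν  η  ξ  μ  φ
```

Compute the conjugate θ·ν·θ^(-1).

λ

The identity is φ. In row θ, the entry φ sits in column θ, so θ^(-1) = θ.
θ·ν = ξ
ξ·θ = λ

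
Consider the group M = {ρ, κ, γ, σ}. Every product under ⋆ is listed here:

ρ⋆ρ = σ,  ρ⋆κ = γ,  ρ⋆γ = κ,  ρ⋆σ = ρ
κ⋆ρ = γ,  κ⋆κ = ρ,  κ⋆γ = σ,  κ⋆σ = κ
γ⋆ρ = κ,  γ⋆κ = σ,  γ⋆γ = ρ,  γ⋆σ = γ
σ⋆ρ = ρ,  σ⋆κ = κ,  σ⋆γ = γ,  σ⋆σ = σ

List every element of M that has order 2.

{ρ}

Identity is σ. Compute the order of each non-identity element by repeated multiplication:
  ρ: ρ → σ  (order 2)
  κ: κ → ρ → γ → σ  (order 4)
  γ: γ → ρ → κ → σ  (order 4)
Elements of order 2: {ρ}.
(Structurally, M here is isomorphic to the cyclic group Z_4.)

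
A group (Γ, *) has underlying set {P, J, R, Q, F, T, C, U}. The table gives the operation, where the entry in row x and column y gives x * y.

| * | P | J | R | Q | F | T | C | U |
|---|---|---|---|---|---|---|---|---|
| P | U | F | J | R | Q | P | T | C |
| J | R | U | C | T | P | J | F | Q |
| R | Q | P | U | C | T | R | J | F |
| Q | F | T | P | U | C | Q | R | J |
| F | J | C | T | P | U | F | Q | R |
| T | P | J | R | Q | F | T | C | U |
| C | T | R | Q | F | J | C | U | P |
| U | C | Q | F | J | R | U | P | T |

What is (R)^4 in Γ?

T

R^1 = R
R^2 = R * R = U
R^3 = U * R = F
R^4 = F * R = T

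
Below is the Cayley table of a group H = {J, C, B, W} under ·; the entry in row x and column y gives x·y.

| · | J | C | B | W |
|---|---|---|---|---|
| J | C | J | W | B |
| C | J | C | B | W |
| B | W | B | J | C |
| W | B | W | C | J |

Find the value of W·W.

Read row W, column W: W·W = J.

J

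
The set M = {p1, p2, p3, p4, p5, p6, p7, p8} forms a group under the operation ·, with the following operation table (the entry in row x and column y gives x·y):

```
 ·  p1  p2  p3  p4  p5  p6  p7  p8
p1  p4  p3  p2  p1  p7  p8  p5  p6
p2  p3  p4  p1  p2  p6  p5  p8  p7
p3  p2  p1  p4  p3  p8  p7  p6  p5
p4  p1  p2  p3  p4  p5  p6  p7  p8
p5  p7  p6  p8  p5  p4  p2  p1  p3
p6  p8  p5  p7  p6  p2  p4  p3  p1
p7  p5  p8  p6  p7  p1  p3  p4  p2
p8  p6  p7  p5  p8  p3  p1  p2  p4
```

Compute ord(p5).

2

The identity element is p4 (its row matches the header).
p5^1 = p5
p5^2 = p5·p5 = p4
The first power of p5 equal to the identity is p5^2, so ord(p5) = 2.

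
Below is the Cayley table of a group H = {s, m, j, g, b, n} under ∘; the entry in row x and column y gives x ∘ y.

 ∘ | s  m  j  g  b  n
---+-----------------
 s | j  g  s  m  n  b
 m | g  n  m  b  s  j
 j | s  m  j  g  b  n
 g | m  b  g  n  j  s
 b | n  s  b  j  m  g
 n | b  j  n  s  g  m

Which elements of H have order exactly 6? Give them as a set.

Identity is j. Compute the order of each non-identity element by repeated multiplication:
  s: s → j  (order 2)
  m: m → n → j  (order 3)
  g: g → n → s → m → b → j  (order 6)
  b: b → m → s → n → g → j  (order 6)
  n: n → m → j  (order 3)
Elements of order 6: {b, g}.

{b, g}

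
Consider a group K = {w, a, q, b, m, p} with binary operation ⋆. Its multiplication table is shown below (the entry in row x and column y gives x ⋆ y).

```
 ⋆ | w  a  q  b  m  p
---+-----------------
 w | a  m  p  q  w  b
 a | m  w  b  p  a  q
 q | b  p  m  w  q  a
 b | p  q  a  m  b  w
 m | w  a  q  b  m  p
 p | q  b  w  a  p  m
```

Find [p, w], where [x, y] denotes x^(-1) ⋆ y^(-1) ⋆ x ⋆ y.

Identity is m; from the table p^(-1) = p and w^(-1) = a.
p ⋆ a = b
b ⋆ p = w
w ⋆ w = a

a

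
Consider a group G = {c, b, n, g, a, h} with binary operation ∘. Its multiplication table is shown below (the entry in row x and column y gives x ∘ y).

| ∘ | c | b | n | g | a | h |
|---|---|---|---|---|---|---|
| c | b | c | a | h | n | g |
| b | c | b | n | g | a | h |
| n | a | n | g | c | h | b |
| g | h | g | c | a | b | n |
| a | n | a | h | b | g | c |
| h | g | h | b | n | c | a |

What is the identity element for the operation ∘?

The identity e satisfies e ∘ x = x for all x, so its row in the table reproduces the column headers.
Row b reads: c, b, n, g, a, h — exactly the header order. So b is the identity.

b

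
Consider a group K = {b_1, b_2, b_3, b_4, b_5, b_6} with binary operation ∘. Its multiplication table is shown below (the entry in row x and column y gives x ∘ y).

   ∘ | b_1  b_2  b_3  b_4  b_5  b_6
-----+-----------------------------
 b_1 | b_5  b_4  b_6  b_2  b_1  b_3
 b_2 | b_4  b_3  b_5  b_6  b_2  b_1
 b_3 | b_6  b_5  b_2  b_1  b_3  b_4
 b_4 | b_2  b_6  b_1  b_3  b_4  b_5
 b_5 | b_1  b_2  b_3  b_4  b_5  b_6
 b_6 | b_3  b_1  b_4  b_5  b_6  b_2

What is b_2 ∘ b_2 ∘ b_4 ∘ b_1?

b_2 ∘ b_2 = b_3
b_3 ∘ b_4 = b_1
b_1 ∘ b_1 = b_5

b_5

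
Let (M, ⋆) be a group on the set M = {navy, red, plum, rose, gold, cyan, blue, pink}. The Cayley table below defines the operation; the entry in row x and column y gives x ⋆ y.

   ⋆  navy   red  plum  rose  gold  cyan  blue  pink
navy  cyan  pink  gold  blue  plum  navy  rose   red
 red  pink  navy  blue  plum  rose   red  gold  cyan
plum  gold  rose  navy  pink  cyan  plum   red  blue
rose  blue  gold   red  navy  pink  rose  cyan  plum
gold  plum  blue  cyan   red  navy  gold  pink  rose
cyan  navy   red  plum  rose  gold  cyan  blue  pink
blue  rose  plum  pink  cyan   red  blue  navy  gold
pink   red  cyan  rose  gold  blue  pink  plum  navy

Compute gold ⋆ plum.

cyan

Read row gold, column plum: gold ⋆ plum = cyan.
(Structurally, M here is isomorphic to the quaternion group Q_8.)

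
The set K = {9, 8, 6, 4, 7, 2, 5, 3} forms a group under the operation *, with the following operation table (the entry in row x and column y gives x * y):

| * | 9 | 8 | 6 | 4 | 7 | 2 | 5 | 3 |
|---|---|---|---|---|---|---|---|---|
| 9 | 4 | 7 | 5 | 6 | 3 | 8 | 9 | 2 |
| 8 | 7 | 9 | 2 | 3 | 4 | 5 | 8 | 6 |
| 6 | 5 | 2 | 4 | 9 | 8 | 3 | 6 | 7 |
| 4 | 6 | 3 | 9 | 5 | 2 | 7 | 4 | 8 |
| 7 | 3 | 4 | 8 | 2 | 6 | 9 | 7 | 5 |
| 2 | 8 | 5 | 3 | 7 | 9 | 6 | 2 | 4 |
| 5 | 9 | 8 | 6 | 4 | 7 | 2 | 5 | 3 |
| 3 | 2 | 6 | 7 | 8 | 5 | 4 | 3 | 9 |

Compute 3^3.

2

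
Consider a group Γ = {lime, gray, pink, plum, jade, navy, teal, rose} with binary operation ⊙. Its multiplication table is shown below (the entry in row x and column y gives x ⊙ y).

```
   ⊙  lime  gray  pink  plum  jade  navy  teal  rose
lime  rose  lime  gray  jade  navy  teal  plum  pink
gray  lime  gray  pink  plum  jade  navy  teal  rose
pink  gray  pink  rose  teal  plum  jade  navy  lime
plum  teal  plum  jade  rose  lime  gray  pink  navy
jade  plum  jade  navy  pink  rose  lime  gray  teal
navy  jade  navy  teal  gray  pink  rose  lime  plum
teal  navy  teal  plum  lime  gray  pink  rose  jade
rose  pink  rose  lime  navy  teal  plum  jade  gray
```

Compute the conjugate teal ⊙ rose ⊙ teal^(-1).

The identity is gray. In row teal, the entry gray sits in column jade, so teal^(-1) = jade.
teal ⊙ rose = jade
jade ⊙ jade = rose
(Structurally, Γ here is isomorphic to the quaternion group Q_8.)

rose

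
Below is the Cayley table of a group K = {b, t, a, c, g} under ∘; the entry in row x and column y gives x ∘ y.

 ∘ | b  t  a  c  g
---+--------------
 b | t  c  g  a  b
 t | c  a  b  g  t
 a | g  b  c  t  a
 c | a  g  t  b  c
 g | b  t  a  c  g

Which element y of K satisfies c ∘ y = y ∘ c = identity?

t

First locate the identity: row g matches the header, so g is the identity.
Scan row c for g: c ∘ t = g. Hence c^(-1) = t.
(Structurally, K here is isomorphic to the cyclic group Z_5.)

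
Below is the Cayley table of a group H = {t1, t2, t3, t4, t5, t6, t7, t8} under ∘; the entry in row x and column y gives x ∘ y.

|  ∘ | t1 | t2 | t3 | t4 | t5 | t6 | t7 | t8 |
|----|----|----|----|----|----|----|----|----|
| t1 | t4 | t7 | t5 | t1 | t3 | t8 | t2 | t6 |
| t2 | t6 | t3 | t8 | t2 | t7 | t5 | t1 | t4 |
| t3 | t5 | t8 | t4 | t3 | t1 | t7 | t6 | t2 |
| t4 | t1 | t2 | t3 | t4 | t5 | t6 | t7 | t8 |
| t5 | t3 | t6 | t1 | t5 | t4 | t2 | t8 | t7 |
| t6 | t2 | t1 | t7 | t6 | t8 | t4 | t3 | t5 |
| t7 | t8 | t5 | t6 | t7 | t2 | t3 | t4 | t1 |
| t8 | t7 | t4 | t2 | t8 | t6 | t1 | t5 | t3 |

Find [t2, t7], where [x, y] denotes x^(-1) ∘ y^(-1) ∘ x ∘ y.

Identity is t4; from the table t2^(-1) = t8 and t7^(-1) = t7.
t8 ∘ t7 = t5
t5 ∘ t2 = t6
t6 ∘ t7 = t3

t3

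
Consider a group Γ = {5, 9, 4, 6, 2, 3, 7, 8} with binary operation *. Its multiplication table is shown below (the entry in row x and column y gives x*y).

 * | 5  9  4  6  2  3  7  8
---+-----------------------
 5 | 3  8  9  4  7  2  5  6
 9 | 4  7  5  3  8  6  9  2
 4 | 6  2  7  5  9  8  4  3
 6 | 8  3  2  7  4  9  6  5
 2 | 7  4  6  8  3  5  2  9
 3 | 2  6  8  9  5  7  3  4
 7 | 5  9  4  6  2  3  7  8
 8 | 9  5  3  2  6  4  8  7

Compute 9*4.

5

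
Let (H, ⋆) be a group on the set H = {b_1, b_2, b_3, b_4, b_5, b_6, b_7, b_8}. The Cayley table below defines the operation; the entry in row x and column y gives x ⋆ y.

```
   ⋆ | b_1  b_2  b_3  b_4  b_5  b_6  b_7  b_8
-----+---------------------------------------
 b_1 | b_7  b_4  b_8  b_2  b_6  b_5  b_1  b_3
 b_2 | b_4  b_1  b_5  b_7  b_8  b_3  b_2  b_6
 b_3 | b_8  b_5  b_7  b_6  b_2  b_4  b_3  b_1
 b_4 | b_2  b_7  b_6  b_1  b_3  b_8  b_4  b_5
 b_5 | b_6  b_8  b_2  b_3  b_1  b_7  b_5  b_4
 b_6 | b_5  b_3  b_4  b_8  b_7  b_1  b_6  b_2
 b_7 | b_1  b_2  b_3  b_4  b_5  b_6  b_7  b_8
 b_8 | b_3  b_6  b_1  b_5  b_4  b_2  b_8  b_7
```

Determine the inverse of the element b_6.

First locate the identity: row b_7 matches the header, so b_7 is the identity.
Scan row b_6 for b_7: b_6 ⋆ b_5 = b_7. Hence b_6^(-1) = b_5.
(Structurally, H here is isomorphic to Z_2 x Z_4.)

b_5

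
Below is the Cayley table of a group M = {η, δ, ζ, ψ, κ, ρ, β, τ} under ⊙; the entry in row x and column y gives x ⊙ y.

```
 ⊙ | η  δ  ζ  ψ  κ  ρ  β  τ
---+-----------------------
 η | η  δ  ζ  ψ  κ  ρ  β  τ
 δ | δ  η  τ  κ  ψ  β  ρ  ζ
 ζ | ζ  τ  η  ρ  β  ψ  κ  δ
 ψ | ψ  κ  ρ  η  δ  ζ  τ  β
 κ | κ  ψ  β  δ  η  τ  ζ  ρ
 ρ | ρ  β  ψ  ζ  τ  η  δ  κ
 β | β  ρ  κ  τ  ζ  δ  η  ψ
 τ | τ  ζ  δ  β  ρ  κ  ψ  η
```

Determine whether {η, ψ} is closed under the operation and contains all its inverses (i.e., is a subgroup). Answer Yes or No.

{η, ψ} contains the identity η.
Checking products: every product of two elements of {η, ψ} (read from the table) lies in {η, ψ}, so the set is closed.
In a finite group, a nonempty closed subset is a subgroup. So {η, ψ} ≤ M.

Yes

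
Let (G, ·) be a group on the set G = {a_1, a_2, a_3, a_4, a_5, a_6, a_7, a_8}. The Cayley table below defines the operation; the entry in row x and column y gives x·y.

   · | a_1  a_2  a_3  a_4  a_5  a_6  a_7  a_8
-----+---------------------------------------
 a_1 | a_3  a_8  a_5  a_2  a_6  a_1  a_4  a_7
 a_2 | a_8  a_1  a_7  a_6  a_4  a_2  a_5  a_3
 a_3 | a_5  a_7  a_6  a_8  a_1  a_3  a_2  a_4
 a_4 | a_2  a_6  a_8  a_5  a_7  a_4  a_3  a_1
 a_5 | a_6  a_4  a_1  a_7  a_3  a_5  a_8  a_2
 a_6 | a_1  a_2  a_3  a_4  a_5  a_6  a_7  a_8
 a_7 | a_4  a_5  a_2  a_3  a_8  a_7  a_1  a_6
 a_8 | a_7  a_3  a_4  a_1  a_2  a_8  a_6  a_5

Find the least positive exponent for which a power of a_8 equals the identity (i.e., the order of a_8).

The identity element is a_6 (its row matches the header).
a_8^1 = a_8
a_8^2 = a_8·a_8 = a_5
a_8^3 = a_5·a_8 = a_2
a_8^4 = a_2·a_8 = a_3
a_8^5 = a_3·a_8 = a_4
a_8^6 = a_4·a_8 = a_1
a_8^7 = a_1·a_8 = a_7
a_8^8 = a_7·a_8 = a_6
The first power of a_8 equal to the identity is a_8^8, so ord(a_8) = 8.

8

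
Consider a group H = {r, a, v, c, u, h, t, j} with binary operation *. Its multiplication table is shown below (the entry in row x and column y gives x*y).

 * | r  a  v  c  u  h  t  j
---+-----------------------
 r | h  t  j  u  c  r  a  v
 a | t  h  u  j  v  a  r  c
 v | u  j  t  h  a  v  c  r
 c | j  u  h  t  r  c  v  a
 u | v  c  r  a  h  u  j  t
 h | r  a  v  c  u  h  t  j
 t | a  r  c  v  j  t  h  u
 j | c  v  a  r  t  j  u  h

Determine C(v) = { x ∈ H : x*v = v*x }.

{c, h, t, v}

Compare row v with column v entry by entry.
t*v = c = v*t, so t commutes with v.
a*v = u but v*a = j, so a does not.
Collecting the elements that commute with v: C(v) = {c, h, t, v}.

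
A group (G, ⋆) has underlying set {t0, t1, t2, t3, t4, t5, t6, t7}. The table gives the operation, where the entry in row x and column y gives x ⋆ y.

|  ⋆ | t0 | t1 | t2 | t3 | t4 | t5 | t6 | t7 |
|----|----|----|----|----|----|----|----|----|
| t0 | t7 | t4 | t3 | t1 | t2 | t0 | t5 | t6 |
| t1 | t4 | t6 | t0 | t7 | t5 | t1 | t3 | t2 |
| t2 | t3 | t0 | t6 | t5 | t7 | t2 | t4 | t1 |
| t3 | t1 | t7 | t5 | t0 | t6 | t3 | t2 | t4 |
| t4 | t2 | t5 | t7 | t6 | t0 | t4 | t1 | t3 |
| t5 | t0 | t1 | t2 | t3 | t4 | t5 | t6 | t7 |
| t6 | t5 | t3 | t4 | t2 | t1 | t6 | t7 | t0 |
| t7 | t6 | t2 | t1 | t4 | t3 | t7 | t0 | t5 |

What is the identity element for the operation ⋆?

t5

The identity e satisfies e ⋆ x = x for all x, so its row in the table reproduces the column headers.
Row t5 reads: t0, t1, t2, t3, t4, t5, t6, t7 — exactly the header order. So t5 is the identity.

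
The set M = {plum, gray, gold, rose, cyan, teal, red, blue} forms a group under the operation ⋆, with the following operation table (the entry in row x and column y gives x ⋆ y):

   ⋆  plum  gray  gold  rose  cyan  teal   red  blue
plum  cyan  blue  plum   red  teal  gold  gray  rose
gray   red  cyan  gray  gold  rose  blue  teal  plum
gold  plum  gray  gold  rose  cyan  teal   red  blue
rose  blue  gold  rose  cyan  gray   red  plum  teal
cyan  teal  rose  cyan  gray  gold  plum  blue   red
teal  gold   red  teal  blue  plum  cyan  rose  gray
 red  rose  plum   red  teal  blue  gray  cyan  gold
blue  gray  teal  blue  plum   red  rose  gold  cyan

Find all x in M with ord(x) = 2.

{cyan}

Identity is gold. Compute the order of each non-identity element by repeated multiplication:
  plum: plum → cyan → teal → gold  (order 4)
  gray: gray → cyan → rose → gold  (order 4)
  rose: rose → cyan → gray → gold  (order 4)
  cyan: cyan → gold  (order 2)
  teal: teal → cyan → plum → gold  (order 4)
  red: red → cyan → blue → gold  (order 4)
  blue: blue → cyan → red → gold  (order 4)
Elements of order 2: {cyan}.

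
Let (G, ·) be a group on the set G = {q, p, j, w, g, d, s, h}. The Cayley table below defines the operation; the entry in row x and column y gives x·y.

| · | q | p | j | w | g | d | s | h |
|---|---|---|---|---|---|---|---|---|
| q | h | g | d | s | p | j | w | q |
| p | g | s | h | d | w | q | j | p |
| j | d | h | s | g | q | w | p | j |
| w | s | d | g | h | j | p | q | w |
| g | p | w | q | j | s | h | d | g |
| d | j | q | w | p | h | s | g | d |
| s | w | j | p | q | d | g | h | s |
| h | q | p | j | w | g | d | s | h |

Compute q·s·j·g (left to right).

q·s = w
w·j = g
g·g = s

s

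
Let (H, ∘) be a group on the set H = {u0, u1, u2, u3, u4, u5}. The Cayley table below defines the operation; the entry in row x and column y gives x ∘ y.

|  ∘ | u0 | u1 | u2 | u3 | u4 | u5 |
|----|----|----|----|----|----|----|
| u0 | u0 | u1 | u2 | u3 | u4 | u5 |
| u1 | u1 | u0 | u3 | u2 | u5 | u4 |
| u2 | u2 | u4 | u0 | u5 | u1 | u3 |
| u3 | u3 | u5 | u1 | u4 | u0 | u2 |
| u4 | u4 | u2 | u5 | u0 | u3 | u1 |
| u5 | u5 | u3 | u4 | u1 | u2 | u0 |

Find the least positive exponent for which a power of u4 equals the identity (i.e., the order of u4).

The identity element is u0 (its row matches the header).
u4^1 = u4
u4^2 = u4 ∘ u4 = u3
u4^3 = u3 ∘ u4 = u0
The first power of u4 equal to the identity is u4^3, so ord(u4) = 3.

3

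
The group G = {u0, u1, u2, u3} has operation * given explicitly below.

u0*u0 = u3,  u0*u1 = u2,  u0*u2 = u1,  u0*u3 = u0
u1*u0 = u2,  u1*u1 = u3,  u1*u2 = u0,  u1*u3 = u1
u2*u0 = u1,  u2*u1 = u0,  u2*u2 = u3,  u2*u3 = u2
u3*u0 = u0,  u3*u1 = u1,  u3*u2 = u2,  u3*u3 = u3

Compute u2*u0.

Read row u2, column u0: u2*u0 = u1.

u1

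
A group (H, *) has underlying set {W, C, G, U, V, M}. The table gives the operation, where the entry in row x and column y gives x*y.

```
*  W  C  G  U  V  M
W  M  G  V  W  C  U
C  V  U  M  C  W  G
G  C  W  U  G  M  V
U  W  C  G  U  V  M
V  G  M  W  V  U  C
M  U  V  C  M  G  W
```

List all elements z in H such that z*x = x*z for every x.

An element z is central iff its row equals its column in the table.
For M: M*C = V ≠ G = C*M, so M ∉ Z.
Checking each element this way leaves Z(H) = {U}.

{U}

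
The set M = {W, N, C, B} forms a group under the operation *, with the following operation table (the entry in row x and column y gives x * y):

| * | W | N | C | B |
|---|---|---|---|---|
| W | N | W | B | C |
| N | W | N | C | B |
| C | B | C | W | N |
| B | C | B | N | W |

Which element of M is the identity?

The identity e satisfies e * x = x for all x, so its row in the table reproduces the column headers.
Row N reads: W, N, C, B — exactly the header order. So N is the identity.

N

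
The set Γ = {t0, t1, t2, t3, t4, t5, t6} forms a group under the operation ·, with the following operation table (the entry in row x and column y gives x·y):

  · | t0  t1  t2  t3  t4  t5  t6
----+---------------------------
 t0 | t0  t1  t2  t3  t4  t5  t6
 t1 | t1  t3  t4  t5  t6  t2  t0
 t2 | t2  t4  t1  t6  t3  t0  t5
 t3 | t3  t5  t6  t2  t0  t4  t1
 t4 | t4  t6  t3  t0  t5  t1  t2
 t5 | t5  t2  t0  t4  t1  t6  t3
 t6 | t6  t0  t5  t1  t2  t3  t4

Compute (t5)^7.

t5^1 = t5
t5^2 = t5·t5 = t6
t5^3 = t6·t5 = t3
t5^4 = t3·t5 = t4
t5^5 = t4·t5 = t1
t5^6 = t1·t5 = t2
t5^7 = t2·t5 = t0

t0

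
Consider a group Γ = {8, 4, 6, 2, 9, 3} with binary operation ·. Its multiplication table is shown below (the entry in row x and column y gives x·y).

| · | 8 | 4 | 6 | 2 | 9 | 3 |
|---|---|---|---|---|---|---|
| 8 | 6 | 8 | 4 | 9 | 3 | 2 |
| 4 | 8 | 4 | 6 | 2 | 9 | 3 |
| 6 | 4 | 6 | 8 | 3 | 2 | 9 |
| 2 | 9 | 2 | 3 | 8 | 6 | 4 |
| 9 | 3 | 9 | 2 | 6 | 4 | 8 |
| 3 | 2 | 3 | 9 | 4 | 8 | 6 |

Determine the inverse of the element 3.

2

First locate the identity: row 4 matches the header, so 4 is the identity.
Scan row 3 for 4: 3·2 = 4. Hence 3^(-1) = 2.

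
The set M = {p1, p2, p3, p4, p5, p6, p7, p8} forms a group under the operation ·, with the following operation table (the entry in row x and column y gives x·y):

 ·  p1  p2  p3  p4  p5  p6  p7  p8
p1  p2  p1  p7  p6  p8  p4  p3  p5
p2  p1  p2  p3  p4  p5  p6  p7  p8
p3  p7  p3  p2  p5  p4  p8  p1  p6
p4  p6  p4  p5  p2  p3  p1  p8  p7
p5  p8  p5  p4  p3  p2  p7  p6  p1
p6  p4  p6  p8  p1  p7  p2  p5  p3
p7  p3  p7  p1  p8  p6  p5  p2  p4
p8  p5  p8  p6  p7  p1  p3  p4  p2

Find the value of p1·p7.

Read row p1, column p7: p1·p7 = p3.

p3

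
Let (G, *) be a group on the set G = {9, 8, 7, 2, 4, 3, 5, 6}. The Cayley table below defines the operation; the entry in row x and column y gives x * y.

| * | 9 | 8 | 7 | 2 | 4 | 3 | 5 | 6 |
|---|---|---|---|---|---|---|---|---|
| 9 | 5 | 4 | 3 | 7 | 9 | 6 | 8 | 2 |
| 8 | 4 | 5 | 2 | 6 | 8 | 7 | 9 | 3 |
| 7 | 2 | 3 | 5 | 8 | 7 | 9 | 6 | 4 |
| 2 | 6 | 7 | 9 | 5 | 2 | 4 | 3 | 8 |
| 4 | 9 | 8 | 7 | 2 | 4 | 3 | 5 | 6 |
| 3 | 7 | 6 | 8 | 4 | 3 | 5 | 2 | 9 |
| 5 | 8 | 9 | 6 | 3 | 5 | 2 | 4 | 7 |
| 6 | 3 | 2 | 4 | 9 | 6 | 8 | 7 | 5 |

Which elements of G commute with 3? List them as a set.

Compare row 3 with column 3 entry by entry.
5 * 3 = 2 = 3 * 5, so 5 commutes with 3.
9 * 3 = 6 but 3 * 9 = 7, so 9 does not.
Collecting the elements that commute with 3: C(3) = {2, 3, 4, 5}.

{2, 3, 4, 5}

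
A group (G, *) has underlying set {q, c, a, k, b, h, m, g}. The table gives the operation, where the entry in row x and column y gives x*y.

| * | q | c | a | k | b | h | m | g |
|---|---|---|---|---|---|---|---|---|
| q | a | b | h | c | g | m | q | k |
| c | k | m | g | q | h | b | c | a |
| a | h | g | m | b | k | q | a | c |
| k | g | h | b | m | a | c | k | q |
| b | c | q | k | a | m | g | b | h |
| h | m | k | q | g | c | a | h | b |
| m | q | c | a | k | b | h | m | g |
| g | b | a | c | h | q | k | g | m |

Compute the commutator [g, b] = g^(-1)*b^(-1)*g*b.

Identity is m; from the table g^(-1) = g and b^(-1) = b.
g*b = q
q*g = k
k*b = a

a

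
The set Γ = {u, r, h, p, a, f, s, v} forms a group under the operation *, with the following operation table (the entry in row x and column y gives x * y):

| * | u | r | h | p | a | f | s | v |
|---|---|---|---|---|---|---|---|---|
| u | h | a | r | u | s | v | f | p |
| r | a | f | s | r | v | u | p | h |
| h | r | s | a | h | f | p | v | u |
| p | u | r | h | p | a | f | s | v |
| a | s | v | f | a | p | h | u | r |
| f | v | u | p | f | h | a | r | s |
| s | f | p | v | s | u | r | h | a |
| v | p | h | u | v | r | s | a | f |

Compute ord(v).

The identity element is p (its row matches the header).
v^1 = v
v^2 = v * v = f
v^3 = f * v = s
v^4 = s * v = a
v^5 = a * v = r
v^6 = r * v = h
v^7 = h * v = u
v^8 = u * v = p
The first power of v equal to the identity is v^8, so ord(v) = 8.

8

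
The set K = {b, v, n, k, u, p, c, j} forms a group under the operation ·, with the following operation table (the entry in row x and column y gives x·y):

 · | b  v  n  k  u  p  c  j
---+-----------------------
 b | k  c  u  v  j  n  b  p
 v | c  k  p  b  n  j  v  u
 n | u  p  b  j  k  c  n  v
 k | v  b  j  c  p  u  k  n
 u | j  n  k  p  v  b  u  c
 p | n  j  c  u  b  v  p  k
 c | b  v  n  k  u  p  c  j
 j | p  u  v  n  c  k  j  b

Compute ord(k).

2

The identity element is c (its row matches the header).
k^1 = k
k^2 = k·k = c
The first power of k equal to the identity is k^2, so ord(k) = 2.
(Structurally, K here is isomorphic to the cyclic group Z_8.)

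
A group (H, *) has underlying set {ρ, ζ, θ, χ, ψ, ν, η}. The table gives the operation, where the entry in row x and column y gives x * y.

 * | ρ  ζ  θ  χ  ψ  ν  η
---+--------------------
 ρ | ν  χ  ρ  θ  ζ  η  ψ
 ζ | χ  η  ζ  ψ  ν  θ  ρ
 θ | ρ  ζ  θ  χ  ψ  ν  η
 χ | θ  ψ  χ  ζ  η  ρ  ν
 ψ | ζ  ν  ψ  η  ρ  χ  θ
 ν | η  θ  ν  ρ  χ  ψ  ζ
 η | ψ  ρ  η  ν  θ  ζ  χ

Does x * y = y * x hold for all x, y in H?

Check whether the table is symmetric across its main diagonal.
Every entry (row x, col y) equals the entry (row y, col x), so H is abelian.

Yes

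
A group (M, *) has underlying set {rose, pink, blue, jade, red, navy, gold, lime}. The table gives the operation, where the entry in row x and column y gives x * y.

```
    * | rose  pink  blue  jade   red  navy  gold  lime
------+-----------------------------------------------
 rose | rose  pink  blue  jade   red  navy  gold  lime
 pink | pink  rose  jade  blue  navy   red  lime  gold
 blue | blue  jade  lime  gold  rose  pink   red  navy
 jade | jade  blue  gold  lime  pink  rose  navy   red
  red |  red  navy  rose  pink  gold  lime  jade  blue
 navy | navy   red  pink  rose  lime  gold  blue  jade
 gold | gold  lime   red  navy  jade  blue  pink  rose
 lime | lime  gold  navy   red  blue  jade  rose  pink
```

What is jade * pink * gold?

red

jade * pink = blue
blue * gold = red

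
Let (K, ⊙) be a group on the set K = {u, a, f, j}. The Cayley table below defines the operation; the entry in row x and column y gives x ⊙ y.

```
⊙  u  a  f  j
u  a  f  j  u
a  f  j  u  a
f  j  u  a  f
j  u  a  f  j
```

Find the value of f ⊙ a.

Read row f, column a: f ⊙ a = u.

u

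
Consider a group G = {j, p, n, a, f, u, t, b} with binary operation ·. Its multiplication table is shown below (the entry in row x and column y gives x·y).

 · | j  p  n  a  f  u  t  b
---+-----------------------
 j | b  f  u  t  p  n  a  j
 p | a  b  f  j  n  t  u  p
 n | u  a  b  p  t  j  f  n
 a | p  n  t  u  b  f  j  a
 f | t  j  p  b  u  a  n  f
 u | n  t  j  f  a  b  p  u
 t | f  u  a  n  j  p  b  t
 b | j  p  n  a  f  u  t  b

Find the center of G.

An element z is central iff its row equals its column in the table.
For a: a·n = t ≠ p = n·a, so a ∉ Z.
Checking each element this way leaves Z(G) = {b, u}.
(Structurally, G here is isomorphic to the dihedral group D_4.)

{b, u}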